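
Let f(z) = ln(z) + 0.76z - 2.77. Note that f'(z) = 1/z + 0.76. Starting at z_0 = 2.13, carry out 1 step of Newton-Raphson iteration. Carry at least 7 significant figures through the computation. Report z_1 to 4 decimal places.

2.4513

Newton update: z ← z − f(z)/f'(z).
z_0 = 2.130000: f = -0.395078, f' = 1.229484 → z_1 = 2.130000 - (-0.395078)/(1.229484) = 2.451337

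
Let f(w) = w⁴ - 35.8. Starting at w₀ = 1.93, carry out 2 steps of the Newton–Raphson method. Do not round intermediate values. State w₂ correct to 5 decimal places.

2.47788

Newton update: w ← w − f(w)/f'(w).
f'(w) = 4w³
w_0 = 1.930000: f = -21.925120, f' = 28.756228 → w_1 = 1.930000 - (-21.925120)/(28.756228) = 2.692448
w_1 = 2.692448: f = 16.751983, f' = 78.073171 → w_2 = 2.692448 - (16.751983)/(78.073171) = 2.477880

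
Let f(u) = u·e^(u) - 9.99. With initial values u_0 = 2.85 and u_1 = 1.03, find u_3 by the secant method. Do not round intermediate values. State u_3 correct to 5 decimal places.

f(u_0) = 39.280178, f(u_1) = -7.104902
u_2 = 1.030000 - (-7.104902)·(1.030000 - 2.850000)/(-7.104902 - (39.280178)) = 1.308773; f(u_2) = -5.145405
u_3 = 1.308773 - (-5.145405)·(1.308773 - 1.030000)/(-5.145405 - (-7.104902)) = 2.040799; f(u_3) = 5.717527

2.04080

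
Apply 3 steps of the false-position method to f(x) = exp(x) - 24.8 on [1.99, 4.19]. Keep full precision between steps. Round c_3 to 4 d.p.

f(1.990000) = -17.484466, f(4.190000) = 41.222791
step 1: c = 2.645214, f(c) = -10.713539 < 0 → new bracket [2.645214, 4.190000]
step 2: c = 2.963876, f(c) = -5.427086 < 0 → new bracket [2.963876, 4.190000]
step 3: c = 3.106519, f(c) = -2.456868 < 0 → new bracket [3.106519, 4.190000]

3.1065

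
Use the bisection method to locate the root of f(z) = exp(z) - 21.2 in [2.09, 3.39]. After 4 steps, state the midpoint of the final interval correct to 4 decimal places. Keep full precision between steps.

f(2.090000) = -13.115085, f(3.390000) = 8.465952 (opposite signs)
step 1: m = 2.740000, f(m) = -5.713015 < 0 → root in [2.740000, 3.390000]
step 2: m = 3.065000, f(m) = 0.234462 > 0 → root in [2.740000, 3.065000]
step 3: m = 2.902500, f(m) = -2.980362 < 0 → root in [2.902500, 3.065000]
step 4: m = 2.983750, f(m) = -1.438215 < 0 → root in [2.983750, 3.065000]
Midpoint of [2.983750, 3.065000] = 3.024375

3.0244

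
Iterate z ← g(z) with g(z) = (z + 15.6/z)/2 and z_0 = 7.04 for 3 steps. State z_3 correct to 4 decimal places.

3.9500

z_1 = g(7.040000) = 4.627955
z_2 = g(4.627955) = 3.999387
z_3 = g(3.999387) = 3.949992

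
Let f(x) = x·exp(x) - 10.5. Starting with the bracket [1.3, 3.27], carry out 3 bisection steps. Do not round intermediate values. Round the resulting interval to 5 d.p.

f(1.300000) = -5.729914, f(3.270000) = 75.538080 (opposite signs)
step 1: m = 2.285000, f(m) = 11.951693 > 0 → root in [1.300000, 2.285000]
step 2: m = 1.792500, f(m) = 0.262967 > 0 → root in [1.300000, 1.792500]
step 3: m = 1.546250, f(m) = -3.242157 < 0 → root in [1.546250, 1.792500]

[1.54625, 1.79250]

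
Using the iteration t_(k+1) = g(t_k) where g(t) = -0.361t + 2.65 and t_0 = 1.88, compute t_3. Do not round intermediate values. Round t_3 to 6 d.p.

t_1 = g(1.880000) = 1.971320
t_2 = g(1.971320) = 1.938353
t_3 = g(1.938353) = 1.950254

1.950254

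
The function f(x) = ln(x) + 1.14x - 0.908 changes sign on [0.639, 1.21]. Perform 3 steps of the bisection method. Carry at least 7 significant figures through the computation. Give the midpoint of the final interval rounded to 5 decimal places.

0.88881

f(0.639000) = -0.627391, f(1.210000) = 0.662020 (opposite signs)
step 1: m = 0.924500, f(m) = 0.067428 > 0 → root in [0.639000, 0.924500]
step 2: m = 0.781750, f(m) = -0.263025 < 0 → root in [0.781750, 0.924500]
step 3: m = 0.853125, f(m) = -0.094287 < 0 → root in [0.853125, 0.924500]
Midpoint of [0.853125, 0.924500] = 0.888813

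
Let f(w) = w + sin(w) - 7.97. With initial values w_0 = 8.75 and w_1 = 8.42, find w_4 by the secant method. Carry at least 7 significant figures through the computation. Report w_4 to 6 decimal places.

7.224928

f(w_0) = 1.404724, f(w_1) = 1.294043
w_2 = 8.420000 - (1.294043)·(8.420000 - 8.750000)/(1.294043 - (1.404724)) = 4.561759; f(w_2) = -4.396918
w_3 = 4.561759 - (-4.396918)·(4.561759 - 8.420000)/(-4.396918 - (1.294043)) = 7.542691; f(w_3) = 0.524630
w_4 = 7.542691 - (0.524630)·(7.542691 - 4.561759)/(0.524630 - (-4.396918)) = 7.224928; f(w_4) = 0.063513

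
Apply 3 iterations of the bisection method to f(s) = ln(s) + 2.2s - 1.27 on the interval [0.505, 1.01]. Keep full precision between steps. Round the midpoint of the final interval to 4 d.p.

f(0.505000) = -0.842197, f(1.010000) = 0.961950 (opposite signs)
step 1: m = 0.757500, f(m) = 0.118768 > 0 → root in [0.505000, 0.757500]
step 2: m = 0.631250, f(m) = -0.341303 < 0 → root in [0.631250, 0.757500]
step 3: m = 0.694375, f(m) = -0.107118 < 0 → root in [0.694375, 0.757500]
Midpoint of [0.694375, 0.757500] = 0.725938

0.7259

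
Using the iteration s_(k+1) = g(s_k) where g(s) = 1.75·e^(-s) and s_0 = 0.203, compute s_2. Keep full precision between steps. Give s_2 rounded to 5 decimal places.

0.41942

s_1 = g(0.203000) = 1.428487
s_2 = g(1.428487) = 0.419425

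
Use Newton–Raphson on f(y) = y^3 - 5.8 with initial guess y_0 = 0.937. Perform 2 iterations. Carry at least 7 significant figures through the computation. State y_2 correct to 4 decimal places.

f'(y) = 3y^2
y_0 = 0.937000: f = -4.977343, f' = 2.633907 → y_1 = 0.937000 - (-4.977343)/(2.633907) = 2.826719
y_1 = 2.826719: f = 16.786437, f' = 23.971014 → y_2 = 2.826719 - (16.786437)/(23.971014) = 2.126438

2.1264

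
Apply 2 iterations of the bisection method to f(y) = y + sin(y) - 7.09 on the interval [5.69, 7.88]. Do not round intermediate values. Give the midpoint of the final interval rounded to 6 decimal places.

6.511250

f(5.690000) = -1.959005, f(7.880000) = 1.789662 (opposite signs)
step 1: m = 6.785000, f(m) = 0.176017 > 0 → root in [5.690000, 6.785000]
step 2: m = 6.237500, f(m) = -0.898169 < 0 → root in [6.237500, 6.785000]
Midpoint of [6.237500, 6.785000] = 6.511250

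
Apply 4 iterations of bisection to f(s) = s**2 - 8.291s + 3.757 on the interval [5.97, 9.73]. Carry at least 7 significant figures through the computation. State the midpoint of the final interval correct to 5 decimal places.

7.73250

f(5.970000) = -10.099370, f(9.730000) = 17.758470 (opposite signs)
step 1: m = 7.850000, f(m) = 0.295150 > 0 → root in [5.970000, 7.850000]
step 2: m = 6.910000, f(m) = -5.785710 < 0 → root in [6.910000, 7.850000]
step 3: m = 7.380000, f(m) = -2.966180 < 0 → root in [7.380000, 7.850000]
step 4: m = 7.615000, f(m) = -1.390740 < 0 → root in [7.615000, 7.850000]
Midpoint of [7.615000, 7.850000] = 7.732500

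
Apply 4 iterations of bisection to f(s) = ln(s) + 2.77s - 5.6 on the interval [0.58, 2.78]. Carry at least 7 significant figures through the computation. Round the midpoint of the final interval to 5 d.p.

1.74875

f(0.580000) = -4.538127, f(2.780000) = 3.123051 (opposite signs)
step 1: m = 1.680000, f(m) = -0.427606 < 0 → root in [1.680000, 2.780000]
step 2: m = 2.230000, f(m) = 1.379102 > 0 → root in [1.680000, 2.230000]
step 3: m = 1.955000, f(m) = 0.485740 > 0 → root in [1.680000, 1.955000]
step 4: m = 1.817500, f(m) = 0.031937 > 0 → root in [1.680000, 1.817500]
Midpoint of [1.680000, 1.817500] = 1.748750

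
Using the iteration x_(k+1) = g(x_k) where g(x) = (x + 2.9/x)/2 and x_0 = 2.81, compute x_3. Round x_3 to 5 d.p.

1.70298

x_1 = g(2.810000) = 1.921014
x_2 = g(1.921014) = 1.715317
x_3 = g(1.715317) = 1.702983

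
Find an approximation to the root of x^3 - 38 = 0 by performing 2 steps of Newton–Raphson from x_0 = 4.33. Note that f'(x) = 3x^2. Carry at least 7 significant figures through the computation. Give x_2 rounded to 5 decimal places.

x_0 = 4.330000: f = 43.182737, f' = 56.246700 → x_1 = 4.330000 - (43.182737)/(56.246700) = 3.562262
x_1 = 3.562262: f = 7.204068, f' = 38.069129 → x_2 = 3.562262 - (7.204068)/(38.069129) = 3.373025

3.37303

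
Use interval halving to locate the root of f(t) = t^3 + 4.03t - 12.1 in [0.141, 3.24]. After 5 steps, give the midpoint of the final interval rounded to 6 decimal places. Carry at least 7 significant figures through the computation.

f(0.141000) = -11.528967, f(3.240000) = 34.969424 (opposite signs)
step 1: m = 1.690500, f(m) = -0.456191 < 0 → root in [1.690500, 3.240000]
step 2: m = 2.465250, f(m) = 12.817410 > 0 → root in [1.690500, 2.465250]
step 3: m = 2.077875, f(m) = 5.245196 > 0 → root in [1.690500, 2.077875]
step 4: m = 1.884188, f(m) = 2.182447 > 0 → root in [1.690500, 1.884188]
step 5: m = 1.787344, f(m) = 0.812840 > 0 → root in [1.690500, 1.787344]
Midpoint of [1.690500, 1.787344] = 1.738922

1.738922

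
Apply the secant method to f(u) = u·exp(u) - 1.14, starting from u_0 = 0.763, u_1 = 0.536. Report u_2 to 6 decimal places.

0.606559

f(u_0) = 0.496407, f(u_1) = -0.223892
u_2 = 0.536000 - (-0.223892)·(0.536000 - 0.763000)/(-0.223892 - (0.496407)) = 0.606559; f(u_2) = -0.027505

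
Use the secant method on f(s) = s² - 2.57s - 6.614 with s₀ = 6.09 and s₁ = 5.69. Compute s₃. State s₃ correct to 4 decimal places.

4.2245

f(s_0) = 14.822800, f(s_1) = 11.138800
s_2 = 5.690000 - (11.138800)·(5.690000 - 6.090000)/(11.138800 - (14.822800)) = 4.480575; f(s_2) = 1.946478
s_3 = 4.480575 - (1.946478)·(4.480575 - 5.690000)/(1.946478 - (11.138800)) = 4.224479; f(s_3) = 0.375314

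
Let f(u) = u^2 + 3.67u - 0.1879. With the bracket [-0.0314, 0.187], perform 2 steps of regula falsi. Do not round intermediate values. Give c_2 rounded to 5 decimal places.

0.05040

False-position update: c = (a·f(b) − b·f(a))/(f(b) − f(a)); replace the endpoint whose sign matches f(c).
f(-0.031400) = -0.302152, f(0.187000) = 0.533359
step 1: c = 0.047582, f(c) = -0.011011 < 0 → new bracket [0.047582, 0.187000]
step 2: c = 0.050402, f(c) = -0.000385 < 0 → new bracket [0.050402, 0.187000]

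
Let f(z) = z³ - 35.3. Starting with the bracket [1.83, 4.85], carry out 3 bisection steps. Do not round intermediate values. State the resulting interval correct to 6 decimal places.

f(1.830000) = -29.171513, f(4.850000) = 78.784125 (opposite signs)
step 1: m = 3.340000, f(m) = 1.959704 > 0 → root in [1.830000, 3.340000]
step 2: m = 2.585000, f(m) = -18.026448 < 0 → root in [2.585000, 3.340000]
step 3: m = 2.962500, f(m) = -9.299896 < 0 → root in [2.962500, 3.340000]

[2.962500, 3.340000]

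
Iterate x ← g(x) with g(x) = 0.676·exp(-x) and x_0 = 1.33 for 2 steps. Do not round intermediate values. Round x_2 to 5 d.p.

x_1 = g(1.330000) = 0.178787
x_2 = g(0.178787) = 0.565328

0.56533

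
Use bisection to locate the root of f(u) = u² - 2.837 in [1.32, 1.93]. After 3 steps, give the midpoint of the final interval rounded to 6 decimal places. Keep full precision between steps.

f(1.320000) = -1.094600, f(1.930000) = 0.887900 (opposite signs)
step 1: m = 1.625000, f(m) = -0.196375 < 0 → root in [1.625000, 1.930000]
step 2: m = 1.777500, f(m) = 0.322506 > 0 → root in [1.625000, 1.777500]
step 3: m = 1.701250, f(m) = 0.057252 > 0 → root in [1.625000, 1.701250]
Midpoint of [1.625000, 1.701250] = 1.663125

1.663125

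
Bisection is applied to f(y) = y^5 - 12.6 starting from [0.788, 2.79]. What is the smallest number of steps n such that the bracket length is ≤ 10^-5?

Initial width b − a = 2.79 − 0.788 = 2.002000.
After n steps the width is (b−a)/2^n; need (b−a)/2^n ≤ 10^-5.
So n ≥ log₂(2.002000/10^-5) = log₂(200200.0000) ≈ 17.6111.
Hence n = 18.

18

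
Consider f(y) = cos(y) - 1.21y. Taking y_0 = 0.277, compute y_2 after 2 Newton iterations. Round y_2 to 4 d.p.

f'(y) = -sin(y) - 1.21
y_0 = 0.277000: f = 0.626710, f' = -1.483471 → y_1 = 0.277000 - (0.626710)/(-1.483471) = 0.699462
y_1 = 0.699462: f = -0.081160, f' = -1.853806 → y_2 = 0.699462 - (-0.081160)/(-1.853806) = 0.655682

0.6557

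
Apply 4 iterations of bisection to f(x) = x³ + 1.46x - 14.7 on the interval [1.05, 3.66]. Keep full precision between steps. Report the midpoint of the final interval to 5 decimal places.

2.27344

f(1.050000) = -12.009375, f(3.660000) = 39.671496 (opposite signs)
step 1: m = 2.355000, f(m) = 1.799189 > 0 → root in [1.050000, 2.355000]
step 2: m = 1.702500, f(m) = -7.279643 < 0 → root in [1.702500, 2.355000]
step 3: m = 2.028750, f(m) = -3.388042 < 0 → root in [2.028750, 2.355000]
step 4: m = 2.191875, f(m) = -0.969402 < 0 → root in [2.191875, 2.355000]
Midpoint of [2.191875, 2.355000] = 2.273438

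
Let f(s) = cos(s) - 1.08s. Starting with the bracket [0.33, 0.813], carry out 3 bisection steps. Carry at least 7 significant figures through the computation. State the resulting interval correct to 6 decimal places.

[0.692250, 0.752625]

f(0.330000) = 0.589642, f(0.813000) = -0.190718 (opposite signs)
step 1: m = 0.571500, f(m) = 0.223871 > 0 → root in [0.571500, 0.813000]
step 2: m = 0.692250, f(m) = 0.022182 > 0 → root in [0.692250, 0.813000]
step 3: m = 0.752625, f(m) = -0.082938 < 0 → root in [0.692250, 0.752625]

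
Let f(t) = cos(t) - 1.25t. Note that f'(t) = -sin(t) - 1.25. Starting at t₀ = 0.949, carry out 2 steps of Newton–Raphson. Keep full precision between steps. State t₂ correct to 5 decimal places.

Newton update: t ← t − f(t)/f'(t).
t_0 = 0.949000: f = -0.603754, f' = -2.062833 → t_1 = 0.949000 - (-0.603754)/(-2.062833) = 0.656318
t_1 = 0.656318: f = -0.028154, f' = -1.860204 → t_2 = 0.656318 - (-0.028154)/(-1.860204) = 0.641184

0.64118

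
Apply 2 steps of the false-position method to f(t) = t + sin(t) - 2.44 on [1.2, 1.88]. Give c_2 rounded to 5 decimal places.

1.45269

f(1.200000) = -0.307961, f(1.880000) = 0.392576
step 1: c = 1.498933, f(c) = 0.056352 > 0 → new bracket [1.200000, 1.498933]
step 2: c = 1.452694, f(c) = 0.005728 > 0 → new bracket [1.200000, 1.452694]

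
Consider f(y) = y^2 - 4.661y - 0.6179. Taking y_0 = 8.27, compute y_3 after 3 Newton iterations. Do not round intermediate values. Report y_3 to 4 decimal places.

f'(y) = 2y - 4.661
y_0 = 8.270000: f = 29.228530, f' = 11.879000 → y_1 = 8.270000 - (29.228530)/(11.879000) = 5.809479
y_1 = 5.809479: f = 6.054164, f' = 6.957958 → y_2 = 5.809479 - (6.054164)/(6.957958) = 4.939372
y_2 = 4.939372: f = 0.757085, f' = 5.217745 → y_3 = 4.939372 - (0.757085)/(5.217745) = 4.794274

4.7943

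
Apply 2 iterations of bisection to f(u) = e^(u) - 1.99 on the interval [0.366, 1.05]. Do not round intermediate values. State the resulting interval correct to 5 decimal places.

f(0.366000) = -0.548045, f(1.050000) = 0.867651 (opposite signs)
step 1: m = 0.708000, f(m) = 0.039927 > 0 → root in [0.366000, 0.708000]
step 2: m = 0.537000, f(m) = -0.279133 < 0 → root in [0.537000, 0.708000]

[0.53700, 0.70800]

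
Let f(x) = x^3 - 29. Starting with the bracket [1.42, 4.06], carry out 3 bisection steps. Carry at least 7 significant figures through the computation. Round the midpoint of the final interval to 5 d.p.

f(1.420000) = -26.136712, f(4.060000) = 37.923416 (opposite signs)
step 1: m = 2.740000, f(m) = -8.429176 < 0 → root in [2.740000, 4.060000]
step 2: m = 3.400000, f(m) = 10.304000 > 0 → root in [2.740000, 3.400000]
step 3: m = 3.070000, f(m) = -0.065557 < 0 → root in [3.070000, 3.400000]
Midpoint of [3.070000, 3.400000] = 3.235000

3.23500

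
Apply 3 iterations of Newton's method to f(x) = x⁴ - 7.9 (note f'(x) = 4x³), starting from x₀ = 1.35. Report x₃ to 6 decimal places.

1.676714

x_0 = 1.350000: f = -4.578494, f' = 9.841500 → x_1 = 1.350000 - (-4.578494)/(9.841500) = 1.815223
x_1 = 1.815223: f = 2.957256, f' = 23.924896 → x_2 = 1.815223 - (2.957256)/(23.924896) = 1.691617
x_2 = 1.691617: f = 0.288578, f' = 19.362720 → x_3 = 1.691617 - (0.288578)/(19.362720) = 1.676714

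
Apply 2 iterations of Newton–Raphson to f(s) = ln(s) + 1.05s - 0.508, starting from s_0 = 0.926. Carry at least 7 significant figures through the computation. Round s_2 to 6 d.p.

f'(s) = 1/s + 1.05
s_0 = 0.926000: f = 0.387419, f' = 2.129914 → s_1 = 0.926000 - (0.387419)/(2.129914) = 0.744106
s_1 = 0.744106: f = -0.022261, f' = 2.393895 → s_2 = 0.744106 - (-0.022261)/(2.393895) = 0.753405

0.753405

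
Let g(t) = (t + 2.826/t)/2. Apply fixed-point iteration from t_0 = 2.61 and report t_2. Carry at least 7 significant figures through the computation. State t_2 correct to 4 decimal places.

t_1 = g(2.610000) = 1.846379
t_2 = g(1.846379) = 1.688471

1.6885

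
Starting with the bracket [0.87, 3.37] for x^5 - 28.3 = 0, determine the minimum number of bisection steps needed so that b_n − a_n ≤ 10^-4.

15

Initial width b − a = 3.37 − 0.87 = 2.500000.
After n steps the width is (b−a)/2^n; need (b−a)/2^n ≤ 10^-4.
So n ≥ log₂(2.500000/10^-4) = log₂(25000.0000) ≈ 14.6096.
Hence n = 15.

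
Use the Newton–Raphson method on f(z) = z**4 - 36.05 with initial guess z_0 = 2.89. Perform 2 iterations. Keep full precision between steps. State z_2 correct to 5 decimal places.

f'(z) = 4z**3
z_0 = 2.890000: f = 33.707574, f' = 96.550276 → z_1 = 2.890000 - (33.707574)/(96.550276) = 2.540881
z_1 = 2.540881: f = 5.630894, f' = 65.616455 → z_2 = 2.540881 - (5.630894)/(65.616455) = 2.455065

2.45507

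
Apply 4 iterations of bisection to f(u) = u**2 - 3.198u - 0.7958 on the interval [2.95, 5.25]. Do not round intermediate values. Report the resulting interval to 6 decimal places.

[3.381250, 3.525000]

f(2.950000) = -1.527400, f(5.250000) = 9.977200 (opposite signs)
step 1: m = 4.100000, f(m) = 2.902400 > 0 → root in [2.950000, 4.100000]
step 2: m = 3.525000, f(m) = 0.356875 > 0 → root in [2.950000, 3.525000]
step 3: m = 3.237500, f(m) = -0.667919 < 0 → root in [3.237500, 3.525000]
step 4: m = 3.381250, f(m) = -0.176186 < 0 → root in [3.381250, 3.525000]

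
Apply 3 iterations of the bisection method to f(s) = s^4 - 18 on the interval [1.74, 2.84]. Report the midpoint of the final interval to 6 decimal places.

f(1.740000) = -8.833638, f(2.840000) = 47.053903 (opposite signs)
step 1: m = 2.290000, f(m) = 9.500585 > 0 → root in [1.740000, 2.290000]
step 2: m = 2.015000, f(m) = -1.514573 < 0 → root in [2.015000, 2.290000]
step 3: m = 2.152500, f(m) = 3.467063 > 0 → root in [2.015000, 2.152500]
Midpoint of [2.015000, 2.152500] = 2.083750

2.083750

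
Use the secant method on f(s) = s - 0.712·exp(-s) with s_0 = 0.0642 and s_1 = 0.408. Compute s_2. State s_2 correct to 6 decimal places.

Secant update: s_(k+1) = s_k − f(s_k)·(s_k − s_(k-1))/(f(s_k) − f(s_(k-1))).
f(s_0) = -0.603526, f(s_1) = -0.065465
s_2 = 0.408000 - (-0.065465)·(0.408000 - 0.064200)/(-0.065465 - (-0.603526)) = 0.449830; f(s_2) = -0.004239

0.449830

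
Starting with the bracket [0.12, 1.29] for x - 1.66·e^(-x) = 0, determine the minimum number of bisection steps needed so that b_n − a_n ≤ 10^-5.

17

Initial width b − a = 1.29 − 0.12 = 1.170000.
After n steps the width is (b−a)/2^n; need (b−a)/2^n ≤ 10^-5.
So n ≥ log₂(1.170000/10^-5) = log₂(117000.0000) ≈ 16.8361.
Hence n = 17.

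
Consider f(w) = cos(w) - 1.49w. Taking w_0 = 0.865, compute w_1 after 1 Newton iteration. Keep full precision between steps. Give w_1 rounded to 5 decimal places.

f'(w) = -sin(w) - 1.49
w_0 = 0.865000: f = -0.640210, f' = -2.251095 → w_1 = 0.865000 - (-0.640210)/(-2.251095) = 0.580601

0.58060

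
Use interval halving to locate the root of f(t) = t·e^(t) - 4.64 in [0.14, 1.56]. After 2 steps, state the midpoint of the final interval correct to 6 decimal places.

f(0.140000) = -4.478962, f(1.560000) = 2.783761 (opposite signs)
step 1: m = 0.850000, f(m) = -2.651300 < 0 → root in [0.850000, 1.560000]
step 2: m = 1.205000, f(m) = -0.619205 < 0 → root in [1.205000, 1.560000]
Midpoint of [1.205000, 1.560000] = 1.382500

1.382500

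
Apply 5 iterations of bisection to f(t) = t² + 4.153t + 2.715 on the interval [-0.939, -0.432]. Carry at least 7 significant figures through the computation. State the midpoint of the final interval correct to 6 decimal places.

-0.820172

f(-0.939000) = -0.302946, f(-0.432000) = 1.107528 (opposite signs)
step 1: m = -0.685500, f(m) = 0.338029 > 0 → root in [-0.939000, -0.685500]
step 2: m = -0.812250, f(m) = 0.001476 > 0 → root in [-0.939000, -0.812250]
step 3: m = -0.875625, f(m) = -0.154751 < 0 → root in [-0.875625, -0.812250]
step 4: m = -0.843937, f(m) = -0.077642 < 0 → root in [-0.843937, -0.812250]
step 5: m = -0.828094, f(m) = -0.038334 < 0 → root in [-0.828094, -0.812250]
Midpoint of [-0.828094, -0.812250] = -0.820172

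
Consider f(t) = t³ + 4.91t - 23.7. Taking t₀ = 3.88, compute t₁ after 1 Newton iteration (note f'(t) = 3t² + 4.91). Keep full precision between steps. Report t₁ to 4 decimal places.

t_0 = 3.880000: f = 53.761872, f' = 50.073200 → t_1 = 3.880000 - (53.761872)/(50.073200) = 2.806334

2.8063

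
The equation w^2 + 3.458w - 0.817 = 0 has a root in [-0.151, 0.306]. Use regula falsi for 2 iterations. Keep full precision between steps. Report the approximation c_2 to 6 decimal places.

False-position update: c = (a·f(b) − b·f(a))/(f(b) − f(a)); replace the endpoint whose sign matches f(c).
f(-0.151000) = -1.316357, f(0.306000) = 0.334784
step 1: c = 0.213339, f(c) = -0.033760 < 0 → new bracket [0.213339, 0.306000]
step 2: c = 0.221827, f(c) = -0.000714 < 0 → new bracket [0.221827, 0.306000]

0.221827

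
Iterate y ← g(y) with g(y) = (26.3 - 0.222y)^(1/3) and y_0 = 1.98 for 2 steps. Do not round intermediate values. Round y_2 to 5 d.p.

2.94889

y_1 = g(1.980000) = 2.957186
y_2 = g(2.957186) = 2.948894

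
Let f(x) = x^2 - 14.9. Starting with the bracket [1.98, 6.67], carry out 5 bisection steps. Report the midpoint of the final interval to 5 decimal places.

3.81203

f(1.980000) = -10.979600, f(6.670000) = 29.588900 (opposite signs)
step 1: m = 4.325000, f(m) = 3.805625 > 0 → root in [1.980000, 4.325000]
step 2: m = 3.152500, f(m) = -4.961744 < 0 → root in [3.152500, 4.325000]
step 3: m = 3.738750, f(m) = -0.921748 < 0 → root in [3.738750, 4.325000]
step 4: m = 4.031875, f(m) = 1.356016 > 0 → root in [3.738750, 4.031875]
step 5: m = 3.885313, f(m) = 0.195653 > 0 → root in [3.738750, 3.885313]
Midpoint of [3.738750, 3.885313] = 3.812031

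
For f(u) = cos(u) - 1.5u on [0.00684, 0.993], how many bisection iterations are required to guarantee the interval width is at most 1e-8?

27

Initial width b − a = 0.993 − 0.00684 = 0.986160.
After n steps the width is (b−a)/2^n; need (b−a)/2^n ≤ 1e-8.
So n ≥ log₂(0.986160/1e-8) = log₂(98616000.0000) ≈ 26.5553.
Hence n = 27.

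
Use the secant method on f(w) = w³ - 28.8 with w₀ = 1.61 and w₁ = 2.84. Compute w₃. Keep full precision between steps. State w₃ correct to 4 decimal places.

f(w_0) = -24.626719, f(w_1) = -5.893696
w_2 = 2.840000 - (-5.893696)·(2.840000 - 1.610000)/(-5.893696 - (-24.626719)) = 3.226977; f(w_2) = 4.803735
w_3 = 3.226977 - (4.803735)·(3.226977 - 2.840000)/(4.803735 - (-5.893696)) = 3.053203; f(w_3) = -0.337895

3.0532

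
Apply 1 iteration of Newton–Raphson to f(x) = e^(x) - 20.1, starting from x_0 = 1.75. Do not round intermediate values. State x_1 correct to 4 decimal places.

4.2429

f'(x) = e^(x)
x_0 = 1.750000: f = -14.345397, f' = 5.754603 → x_1 = 1.750000 - (-14.345397)/(5.754603) = 4.242856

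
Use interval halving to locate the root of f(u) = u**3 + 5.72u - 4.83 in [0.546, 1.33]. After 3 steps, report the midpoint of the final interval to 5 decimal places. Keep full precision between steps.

f(0.546000) = -1.544109, f(1.330000) = 5.130237 (opposite signs)
step 1: m = 0.938000, f(m) = 1.360654 > 0 → root in [0.546000, 0.938000]
step 2: m = 0.742000, f(m) = -0.177242 < 0 → root in [0.742000, 0.938000]
step 3: m = 0.840000, f(m) = 0.567504 > 0 → root in [0.742000, 0.840000]
Midpoint of [0.742000, 0.840000] = 0.791000

0.79100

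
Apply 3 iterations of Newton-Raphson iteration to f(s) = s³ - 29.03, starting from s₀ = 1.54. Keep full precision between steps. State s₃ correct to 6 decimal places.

3.195894

f'(s) = 3s²
s_0 = 1.540000: f = -25.377736, f' = 7.114800 → s_1 = 1.540000 - (-25.377736)/(7.114800) = 5.106894
s_1 = 5.106894: f = 104.159651, f' = 78.241093 → s_2 = 5.106894 - (104.159651)/(78.241093) = 3.775629
s_2 = 3.775629: f = 24.792984, f' = 42.766112 → s_3 = 3.775629 - (24.792984)/(42.766112) = 3.195894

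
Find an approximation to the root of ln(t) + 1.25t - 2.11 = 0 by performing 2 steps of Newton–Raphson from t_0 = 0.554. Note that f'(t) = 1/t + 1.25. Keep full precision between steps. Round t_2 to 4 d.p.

1.4060

Newton update: t ← t − f(t)/f'(t).
t_0 = 0.554000: f = -2.008091, f' = 3.055054 → t_1 = 0.554000 - (-2.008091)/(3.055054) = 1.211301
t_1 = 1.211301: f = -0.404178, f' = 2.075559 → t_2 = 1.211301 - (-0.404178)/(2.075559) = 1.406034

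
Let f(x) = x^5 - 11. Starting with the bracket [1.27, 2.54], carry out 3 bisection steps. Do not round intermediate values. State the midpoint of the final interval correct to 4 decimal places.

f(1.270000) = -7.696163, f(2.540000) = 94.722782 (opposite signs)
step 1: m = 1.905000, f(m) = 14.088512 > 0 → root in [1.270000, 1.905000]
step 2: m = 1.587500, f(m) = -0.917490 < 0 → root in [1.587500, 1.905000]
step 3: m = 1.746250, f(m) = 5.237983 > 0 → root in [1.587500, 1.746250]
Midpoint of [1.587500, 1.746250] = 1.666875

1.6669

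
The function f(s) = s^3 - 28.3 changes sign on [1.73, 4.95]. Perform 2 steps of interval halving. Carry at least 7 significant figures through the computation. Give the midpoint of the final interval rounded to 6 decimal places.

2.937500

f(1.730000) = -23.122283, f(4.950000) = 92.987375 (opposite signs)
step 1: m = 3.340000, f(m) = 8.959704 > 0 → root in [1.730000, 3.340000]
step 2: m = 2.535000, f(m) = -12.009520 < 0 → root in [2.535000, 3.340000]
Midpoint of [2.535000, 3.340000] = 2.937500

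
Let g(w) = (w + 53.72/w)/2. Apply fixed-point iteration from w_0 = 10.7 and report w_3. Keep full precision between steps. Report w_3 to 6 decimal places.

w_1 = g(10.700000) = 7.860280
w_2 = g(7.860280) = 7.347321
w_3 = g(7.347321) = 7.329415

7.329415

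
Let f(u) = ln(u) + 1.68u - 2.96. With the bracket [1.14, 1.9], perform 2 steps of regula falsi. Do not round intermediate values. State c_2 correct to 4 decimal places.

f(1.140000) = -0.913772, f(1.900000) = 0.873854
step 1: c = 1.528485, f(c) = 0.032133 > 0 → new bracket [1.140000, 1.528485]
step 2: c = 1.515288, f(c) = 0.001290 > 0 → new bracket [1.140000, 1.515288]

1.5153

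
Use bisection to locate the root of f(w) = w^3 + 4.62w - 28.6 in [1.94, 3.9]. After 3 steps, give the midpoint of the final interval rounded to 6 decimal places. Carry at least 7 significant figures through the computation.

f(1.940000) = -12.335816, f(3.900000) = 48.737000 (opposite signs)
step 1: m = 2.920000, f(m) = 9.787488 > 0 → root in [1.940000, 2.920000]
step 2: m = 2.430000, f(m) = -3.024493 < 0 → root in [2.430000, 2.920000]
step 3: m = 2.675000, f(m) = 2.899797 > 0 → root in [2.430000, 2.675000]
Midpoint of [2.430000, 2.675000] = 2.552500

2.552500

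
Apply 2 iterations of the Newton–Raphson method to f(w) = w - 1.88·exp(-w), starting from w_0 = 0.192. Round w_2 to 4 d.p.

0.8221

f'(w) = 1 + 1.88·exp(-w)
w_0 = 0.192000: f = -1.359577, f' = 2.551577 → w_1 = 0.192000 - (-1.359577)/(2.551577) = 0.724838
w_1 = 0.724838: f = -0.185840, f' = 1.910678 → w_2 = 0.724838 - (-0.185840)/(1.910678) = 0.822102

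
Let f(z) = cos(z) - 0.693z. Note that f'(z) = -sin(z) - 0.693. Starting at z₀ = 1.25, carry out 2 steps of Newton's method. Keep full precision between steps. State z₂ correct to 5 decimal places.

z_0 = 1.250000: f = -0.550928, f' = -1.641985 → z_1 = 1.250000 - (-0.550928)/(-1.641985) = 0.914475
z_1 = 0.914475: f = -0.023524, f' = -1.485242 → z_2 = 0.914475 - (-0.023524)/(-1.485242) = 0.898636

0.89864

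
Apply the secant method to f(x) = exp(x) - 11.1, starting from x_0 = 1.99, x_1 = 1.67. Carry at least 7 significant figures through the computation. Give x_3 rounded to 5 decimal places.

f(x_0) = -3.784466, f(x_1) = -5.787832
x_2 = 1.670000 - (-5.787832)·(1.670000 - 1.990000)/(-5.787832 - (-3.784466)) = 2.594497; f(x_2) = 2.289854
x_3 = 2.594497 - (2.289854)·(2.594497 - 1.670000)/(2.289854 - (-5.787832)) = 2.332422; f(x_3) = -0.797138

2.33242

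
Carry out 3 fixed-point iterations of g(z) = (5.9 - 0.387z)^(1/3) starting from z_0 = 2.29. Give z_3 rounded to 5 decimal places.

z_1 = g(2.290000) = 1.711544
z_2 = g(1.711544) = 1.736647
z_3 = g(1.736647) = 1.735573

1.73557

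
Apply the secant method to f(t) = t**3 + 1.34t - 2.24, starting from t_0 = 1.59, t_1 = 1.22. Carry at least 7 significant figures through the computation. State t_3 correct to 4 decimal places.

f(t_0) = 3.910279, f(t_1) = 1.210648
t_2 = 1.220000 - (1.210648)·(1.220000 - 1.590000)/(1.210648 - (3.910279)) = 1.054074; f(t_2) = 0.343610
t_3 = 1.054074 - (0.343610)·(1.054074 - 1.220000)/(0.343610 - (1.210648)) = 0.988317; f(t_3) = 0.049702

0.9883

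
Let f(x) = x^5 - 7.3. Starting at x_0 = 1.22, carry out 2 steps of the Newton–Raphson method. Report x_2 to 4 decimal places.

1.5123

f'(x) = 5x^4
x_0 = 1.220000: f = -4.597292, f' = 11.076673 → x_1 = 1.220000 - (-4.597292)/(11.076673) = 1.635043
x_1 = 1.635043: f = 4.385450, f' = 35.734389 → x_2 = 1.635043 - (4.385450)/(35.734389) = 1.512319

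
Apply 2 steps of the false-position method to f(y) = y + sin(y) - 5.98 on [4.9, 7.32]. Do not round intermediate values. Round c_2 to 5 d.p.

f(4.900000) = -2.062453, f(7.320000) = 2.200787
step 1: c = 6.070738, f(c) = -0.120116 < 0 → new bracket [6.070738, 7.320000]
step 2: c = 6.135392, f(c) = 0.008136 > 0 → new bracket [6.070738, 6.135392]

6.13539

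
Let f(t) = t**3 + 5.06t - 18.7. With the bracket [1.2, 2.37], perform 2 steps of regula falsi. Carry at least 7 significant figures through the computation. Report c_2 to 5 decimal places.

2.02180

False-position update: c = (a·f(b) − b·f(a))/(f(b) − f(a)); replace the endpoint whose sign matches f(c).
f(1.200000) = -10.900000, f(2.370000) = 6.604253
step 1: c = 1.928566, f(c) = -1.768415 < 0 → new bracket [1.928566, 2.370000]
step 2: c = 2.021802, f(c) = -0.205189 < 0 → new bracket [2.021802, 2.370000]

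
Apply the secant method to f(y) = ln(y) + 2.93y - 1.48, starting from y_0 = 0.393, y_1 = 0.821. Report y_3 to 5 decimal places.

Secant update: y_(k+1) = y_k − f(y_k)·(y_k − y_(k-1))/(f(y_k) − f(y_(k-1))).
f(y_0) = -1.262456, f(y_1) = 0.728298
y_2 = 0.821000 - (0.728298)·(0.821000 - 0.393000)/(0.728298 - (-1.262456)) = 0.664420; f(y_2) = 0.057911
y_3 = 0.664420 - (0.057911)·(0.664420 - 0.821000)/(0.057911 - (0.728298)) = 0.650894; f(y_3) = -0.002288

0.65089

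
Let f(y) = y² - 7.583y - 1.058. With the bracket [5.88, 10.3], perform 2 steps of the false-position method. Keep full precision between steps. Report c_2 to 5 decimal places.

False-position update: c = (a·f(b) − b·f(a))/(f(b) − f(a)); replace the endpoint whose sign matches f(c).
f(5.880000) = -11.071640, f(10.300000) = 26.927100
step 1: c = 7.167849, f(c) = -4.033738 < 0 → new bracket [7.167849, 10.300000]
step 2: c = 7.575922, f(c) = -1.111622 < 0 → new bracket [7.575922, 10.300000]

7.57592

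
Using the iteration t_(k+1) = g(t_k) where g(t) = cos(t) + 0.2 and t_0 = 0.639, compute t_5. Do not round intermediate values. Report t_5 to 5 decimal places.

0.90388

t_1 = g(0.639000) = 1.002693
t_2 = g(1.002693) = 0.738035
t_3 = g(0.738035) = 0.939792
t_4 = g(0.939792) = 0.789956
t_5 = g(0.789956) = 0.903877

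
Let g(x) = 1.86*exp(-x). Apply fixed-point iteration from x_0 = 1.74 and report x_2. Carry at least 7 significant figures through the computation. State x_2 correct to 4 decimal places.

1.3419

x_1 = g(1.740000) = 0.326468
x_2 = g(0.326468) = 1.341930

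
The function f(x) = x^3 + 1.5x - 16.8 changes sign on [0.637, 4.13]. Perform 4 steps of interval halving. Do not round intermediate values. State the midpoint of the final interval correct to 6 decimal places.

f(0.637000) = -15.586025, f(4.130000) = 59.839997 (opposite signs)
step 1: m = 2.383500, f(m) = 0.316086 > 0 → root in [0.637000, 2.383500]
step 2: m = 1.510250, f(m) = -11.089964 < 0 → root in [1.510250, 2.383500]
step 3: m = 1.946875, f(m) = -6.500404 < 0 → root in [1.946875, 2.383500]
step 4: m = 2.165188, f(m) = -3.401740 < 0 → root in [2.165188, 2.383500]
Midpoint of [2.165188, 2.383500] = 2.274344

2.274344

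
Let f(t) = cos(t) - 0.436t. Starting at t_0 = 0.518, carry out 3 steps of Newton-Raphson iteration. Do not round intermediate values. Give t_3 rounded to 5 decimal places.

f'(t) = -sin(t) - 0.436
t_0 = 0.518000: f = 0.642963, f' = -0.931144 → t_1 = 0.518000 - (0.642963)/(-0.931144) = 1.208509
t_1 = 1.208509: f = -0.172496, f' = -1.371089 → t_2 = 1.208509 - (-0.172496)/(-1.371089) = 1.082700
t_2 = 1.082700: f = -0.003111, f' = -1.319227 → t_3 = 1.082700 - (-0.003111)/(-1.319227) = 1.080341

1.08034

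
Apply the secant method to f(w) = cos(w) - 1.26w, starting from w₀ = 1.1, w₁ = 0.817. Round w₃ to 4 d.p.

Secant update: w_(k+1) = w_k − f(w_k)·(w_k − w_(k-1))/(f(w_k) − f(w_(k-1))).
f(w_0) = -0.932404, f(w_1) = -0.345008
w_2 = 0.817000 - (-0.345008)·(0.817000 - 1.100000)/(-0.345008 - (-0.932404)) = 0.650779; f(w_2) = -0.024370
w_3 = 0.650779 - (-0.024370)·(0.650779 - 0.817000)/(-0.024370 - (-0.345008)) = 0.638146; f(w_3) = -0.000862

0.6381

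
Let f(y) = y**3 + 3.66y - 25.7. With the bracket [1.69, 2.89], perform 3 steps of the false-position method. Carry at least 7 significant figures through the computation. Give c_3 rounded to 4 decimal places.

f(1.690000) = -14.687791, f(2.890000) = 9.014969
step 1: c = 2.433599, f(c) = -2.380270 < 0 → new bracket [2.433599, 2.890000]
step 2: c = 2.528933, f(c) = -0.270300 < 0 → new bracket [2.528933, 2.890000]
step 3: c = 2.539444, f(c) = -0.029324 < 0 → new bracket [2.539444, 2.890000]

2.5394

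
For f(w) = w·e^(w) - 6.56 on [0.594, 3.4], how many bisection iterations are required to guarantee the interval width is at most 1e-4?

15

Initial width b − a = 3.4 − 0.594 = 2.806000.
After n steps the width is (b−a)/2^n; need (b−a)/2^n ≤ 1e-4.
So n ≥ log₂(2.806000/1e-4) = log₂(28060.0000) ≈ 14.7762.
Hence n = 15.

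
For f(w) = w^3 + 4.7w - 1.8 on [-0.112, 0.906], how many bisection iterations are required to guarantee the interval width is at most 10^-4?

14

Initial width b − a = 0.906 − -0.112 = 1.018000.
After n steps the width is (b−a)/2^n; need (b−a)/2^n ≤ 10^-4.
So n ≥ log₂(1.018000/10^-4) = log₂(10180.0000) ≈ 13.3134.
Hence n = 14.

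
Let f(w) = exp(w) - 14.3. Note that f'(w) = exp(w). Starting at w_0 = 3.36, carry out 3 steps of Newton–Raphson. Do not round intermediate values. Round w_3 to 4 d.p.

2.6604

w_0 = 3.360000: f = 14.489191, f' = 28.789191 → w_1 = 3.360000 - (14.489191)/(28.789191) = 2.856714
w_1 = 2.856714: f = 3.104246, f' = 17.404246 → w_2 = 2.856714 - (3.104246)/(17.404246) = 2.678353
w_2 = 2.678353: f = 0.261088, f' = 14.561088 → w_3 = 2.678353 - (0.261088)/(14.561088) = 2.660422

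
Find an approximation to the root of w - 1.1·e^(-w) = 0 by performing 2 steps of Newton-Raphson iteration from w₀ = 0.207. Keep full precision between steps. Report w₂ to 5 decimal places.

Newton update: w ← w − f(w)/f'(w).
f'(w) = 1 + 1.1·e^(-w)
w_0 = 0.207000: f = -0.687322, f' = 1.894322 → w_1 = 0.207000 - (-0.687322)/(1.894322) = 0.569833
w_1 = 0.569833: f = -0.052350, f' = 1.622182 → w_2 = 0.569833 - (-0.052350)/(1.622182) = 0.602104

0.60210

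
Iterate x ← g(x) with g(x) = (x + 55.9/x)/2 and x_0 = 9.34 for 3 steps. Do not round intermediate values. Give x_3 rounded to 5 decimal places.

x_1 = g(9.340000) = 7.662505
x_2 = g(7.662505) = 7.478885
x_3 = g(7.478885) = 7.476631

7.47663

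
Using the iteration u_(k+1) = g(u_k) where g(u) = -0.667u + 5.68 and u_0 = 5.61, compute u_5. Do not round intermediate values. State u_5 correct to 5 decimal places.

3.11653

u_1 = g(5.610000) = 1.938130
u_2 = g(1.938130) = 4.387267
u_3 = g(4.387267) = 2.753693
u_4 = g(2.753693) = 3.843287
u_5 = g(3.843287) = 3.116528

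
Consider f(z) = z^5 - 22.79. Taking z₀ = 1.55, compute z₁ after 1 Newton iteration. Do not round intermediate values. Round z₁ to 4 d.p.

Newton update: z ← z − f(z)/f'(z).
f'(z) = 5z⁴
z_0 = 1.550000: f = -13.843390, f' = 28.860031 → z_1 = 1.550000 - (-13.843390)/(28.860031) = 2.029673

2.0297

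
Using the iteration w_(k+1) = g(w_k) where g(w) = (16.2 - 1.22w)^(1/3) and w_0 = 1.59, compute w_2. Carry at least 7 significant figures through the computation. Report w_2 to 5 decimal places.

w_1 = g(1.590000) = 2.424982
w_2 = g(2.424982) = 2.365807

2.36581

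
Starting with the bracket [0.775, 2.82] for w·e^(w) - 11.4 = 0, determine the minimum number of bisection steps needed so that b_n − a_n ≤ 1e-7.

25

Initial width b − a = 2.82 − 0.775 = 2.045000.
After n steps the width is (b−a)/2^n; need (b−a)/2^n ≤ 1e-7.
So n ≥ log₂(2.045000/1e-7) = log₂(20450000.0000) ≈ 24.2856.
Hence n = 25.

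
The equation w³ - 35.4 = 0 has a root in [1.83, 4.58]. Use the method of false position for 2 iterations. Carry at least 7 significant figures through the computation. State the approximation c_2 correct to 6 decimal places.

False-position update: c = (a·f(b) − b·f(a))/(f(b) − f(a)); replace the endpoint whose sign matches f(c).
f(1.830000) = -29.271513, f(4.580000) = 60.671912
step 1: c = 2.724970, f(c) = -15.165842 < 0 → new bracket [2.724970, 4.580000]
step 2: c = 3.095934, f(c) = -5.726065 < 0 → new bracket [3.095934, 4.580000]

3.095934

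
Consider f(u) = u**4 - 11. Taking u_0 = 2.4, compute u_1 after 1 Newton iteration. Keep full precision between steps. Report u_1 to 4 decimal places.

1.9989

f'(u) = 4u**3
u_0 = 2.400000: f = 22.177600, f' = 55.296000 → u_1 = 2.400000 - (22.177600)/(55.296000) = 1.998929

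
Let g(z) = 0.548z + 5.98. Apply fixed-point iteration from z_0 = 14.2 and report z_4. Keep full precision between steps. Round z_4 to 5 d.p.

13.31756

z_1 = g(14.200000) = 13.761600
z_2 = g(13.761600) = 13.521357
z_3 = g(13.521357) = 13.389704
z_4 = g(13.389704) = 13.317558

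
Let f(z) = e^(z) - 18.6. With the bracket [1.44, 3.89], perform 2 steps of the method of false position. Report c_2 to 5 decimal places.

f(1.440000) = -14.379304, f(3.890000) = 30.310887
step 1: c = 2.228300, f(c) = -9.315927 < 0 → new bracket [2.228300, 3.890000]
step 2: c = 2.618952, f(c) = -4.878666 < 0 → new bracket [2.618952, 3.890000]

2.61895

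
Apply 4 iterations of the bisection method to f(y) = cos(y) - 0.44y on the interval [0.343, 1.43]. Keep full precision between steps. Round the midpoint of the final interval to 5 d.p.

f(0.343000) = 0.790830, f(1.430000) = -0.488868 (opposite signs)
step 1: m = 0.886500, f(m) = 0.242068 > 0 → root in [0.886500, 1.430000]
step 2: m = 1.158250, f(m) = -0.108687 < 0 → root in [0.886500, 1.158250]
step 3: m = 1.022375, f(m) = 0.071496 > 0 → root in [1.022375, 1.158250]
step 4: m = 1.090313, f(m) = -0.017529 < 0 → root in [1.022375, 1.090313]
Midpoint of [1.022375, 1.090313] = 1.056344

1.05634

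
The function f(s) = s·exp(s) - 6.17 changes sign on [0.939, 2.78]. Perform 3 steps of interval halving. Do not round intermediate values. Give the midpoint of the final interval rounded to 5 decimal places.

1.51431

f(0.939000) = -3.768580, f(2.780000) = 38.640878 (opposite signs)
step 1: m = 1.859500, f(m) = 5.768968 > 0 → root in [0.939000, 1.859500]
step 2: m = 1.399250, f(m) = -0.500016 < 0 → root in [1.399250, 1.859500]
step 3: m = 1.629375, f(m) = 2.140930 > 0 → root in [1.399250, 1.629375]
Midpoint of [1.399250, 1.629375] = 1.514312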